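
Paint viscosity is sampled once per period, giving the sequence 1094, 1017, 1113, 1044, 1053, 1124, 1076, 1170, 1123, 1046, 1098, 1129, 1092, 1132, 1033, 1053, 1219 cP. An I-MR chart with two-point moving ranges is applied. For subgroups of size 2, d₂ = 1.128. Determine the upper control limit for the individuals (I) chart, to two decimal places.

1266.77

X̄ = (1094 + 1017 + 1113 + 1044 + 1053 + 1124 + 1076 + 1170 + 1123 + 1046 + 1098 + 1129 + 1092 + 1132 + 1033 + 1053 + 1219) / 17 = 1095.0588
Moving ranges: 77, 96, 69, 9, 71, 48, 94, 47, 77, 52, 31, 37, 40, 99, 20, 166; M̄R̄ = 1033.0000 / 16 = 64.5625
UCL = X̄ + 3·M̄R̄/d₂ = 1095.0588 + 3 × 64.5625 / 1.128 = 1266.7676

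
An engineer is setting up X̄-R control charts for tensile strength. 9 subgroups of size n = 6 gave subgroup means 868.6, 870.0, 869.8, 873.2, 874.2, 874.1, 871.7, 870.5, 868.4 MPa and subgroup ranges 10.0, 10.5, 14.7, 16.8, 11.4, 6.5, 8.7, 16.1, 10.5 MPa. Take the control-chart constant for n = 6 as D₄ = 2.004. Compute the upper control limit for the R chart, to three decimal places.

R̄ = (10.0 + 10.5 + 14.7 + 16.8 + 11.4 + 6.5 + 8.7 + 16.1 + 10.5) / 9 = 105.2000 / 9 = 11.6889
UCL_R = D₄·R̄ = 2.004 × 11.6889 = 23.4245

23.425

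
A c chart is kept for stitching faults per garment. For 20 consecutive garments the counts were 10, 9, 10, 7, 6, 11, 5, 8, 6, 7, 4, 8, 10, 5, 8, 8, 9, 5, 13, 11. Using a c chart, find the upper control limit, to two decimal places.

16.49

c̄ = (10 + 9 + 10 + 7 + 6 + 11 + 5 + 8 + 6 + 7 + 4 + 8 + 10 + 5 + 8 + 8 + 9 + 5 + 13 + 11) / 20 = 160 / 20 = 8.0000
UCL = c̄ + 3√c̄ = 8.0000 + 3 × √8.0000 = 8.0000 + 3 × 2.8284 = 16.4853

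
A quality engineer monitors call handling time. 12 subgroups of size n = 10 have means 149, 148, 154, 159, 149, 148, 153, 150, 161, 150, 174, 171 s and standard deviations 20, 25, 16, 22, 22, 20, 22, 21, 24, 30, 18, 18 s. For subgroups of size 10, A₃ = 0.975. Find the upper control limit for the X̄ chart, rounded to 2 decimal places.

X̄̄ = (149 + 148 + 154 + 159 + 149 + 148 + 153 + 150 + 161 + 150 + 174 + 171) / 12 = 155.5000
s̄ = (20 + 25 + 16 + 22 + 22 + 20 + 22 + 21 + 24 + 30 + 18 + 18) / 12 = 21.5000
UCL = X̄̄ + A₃·s̄ = 155.5000 + 0.975 × 21.5000 = 176.4625

176.46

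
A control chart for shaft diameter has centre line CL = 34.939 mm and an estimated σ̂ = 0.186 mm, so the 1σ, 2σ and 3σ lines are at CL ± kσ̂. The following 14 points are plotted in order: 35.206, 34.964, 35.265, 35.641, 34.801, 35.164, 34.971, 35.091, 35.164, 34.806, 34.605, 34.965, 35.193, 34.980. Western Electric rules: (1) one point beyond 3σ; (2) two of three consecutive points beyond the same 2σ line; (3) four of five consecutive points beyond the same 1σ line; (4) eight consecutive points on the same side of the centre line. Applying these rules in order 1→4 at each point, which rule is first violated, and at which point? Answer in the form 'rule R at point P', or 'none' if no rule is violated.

rule 1 at point 4

Zone of each point (C = within 1σ̂, B = 1σ̂–2σ̂, A = 2σ̂–3σ̂, * = beyond 3σ̂; sign = side of CL): 1:+B, 2:+C, 3:+B, 4:+*, 5:-C, 6:+B, 7:+C, 8:+C, 9:+B, 10:-C, 11:-B, 12:+C, 13:+B, 14:+C
Rule 1 (one point beyond the 3σ limits) is satisfied at point 4.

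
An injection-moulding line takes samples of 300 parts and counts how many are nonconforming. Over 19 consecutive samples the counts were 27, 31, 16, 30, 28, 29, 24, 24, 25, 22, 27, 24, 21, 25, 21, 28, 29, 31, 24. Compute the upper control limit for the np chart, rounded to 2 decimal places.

40.09

p̄ = Σdᵢ / (k·n) = 486 / (19 × 300) = 0.08526
UCL = np̄ + 3·√(np̄(1−p̄)) = 25.5789 + 3 × √(25.5789×0.91474) = 25.5789 + 3 × 4.8371 = 40.0904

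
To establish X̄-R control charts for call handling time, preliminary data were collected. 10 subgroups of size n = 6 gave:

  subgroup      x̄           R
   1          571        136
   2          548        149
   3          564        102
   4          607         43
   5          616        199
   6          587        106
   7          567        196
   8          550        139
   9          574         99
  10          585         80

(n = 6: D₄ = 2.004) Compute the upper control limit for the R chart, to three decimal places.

R̄ = (136 + 149 + 102 + 43 + 199 + 106 + 196 + 139 + 99 + 80) / 10 = 1249.0000 / 10 = 124.9000
UCL_R = D₄·R̄ = 2.004 × 124.9000 = 250.2996

250.300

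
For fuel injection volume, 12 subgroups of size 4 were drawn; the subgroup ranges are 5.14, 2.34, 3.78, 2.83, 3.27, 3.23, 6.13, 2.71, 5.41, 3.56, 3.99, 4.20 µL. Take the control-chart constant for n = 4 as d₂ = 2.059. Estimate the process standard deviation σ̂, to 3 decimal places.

1.886

R̄ = (5.14 + 2.34 + 3.78 + 2.83 + 3.27 + 3.23 + 6.13 + 2.71 + 5.41 + 3.56 + 3.99 + 4.20) / 12 = 3.8825
σ̂ = R̄ / d₂ = 3.8825 / 2.059 = 1.8856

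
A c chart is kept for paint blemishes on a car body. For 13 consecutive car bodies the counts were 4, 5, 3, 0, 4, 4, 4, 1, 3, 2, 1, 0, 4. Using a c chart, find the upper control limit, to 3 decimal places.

7.615

c̄ = (4 + 5 + 3 + 0 + 4 + 4 + 4 + 1 + 3 + 2 + 1 + 0 + 4) / 13 = 35 / 13 = 2.6923
UCL = c̄ + 3√c̄ = 2.6923 + 3 × √2.6923 = 2.6923 + 3 × 1.6408 = 7.6148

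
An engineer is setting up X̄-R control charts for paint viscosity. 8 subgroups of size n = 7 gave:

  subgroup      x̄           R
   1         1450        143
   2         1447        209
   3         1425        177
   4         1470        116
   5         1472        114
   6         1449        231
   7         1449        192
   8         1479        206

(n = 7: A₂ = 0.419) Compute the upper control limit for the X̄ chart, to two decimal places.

1527.82

X̄̄ = (1450 + 1447 + 1425 + 1470 + 1472 + 1449 + 1449 + 1479) / 8 = 11641.0000 / 8 = 1455.1250
R̄ = (143 + 209 + 177 + 116 + 114 + 231 + 192 + 206) / 8 = 1388.0000 / 8 = 173.5000
UCL = X̄̄ + A₂·R̄ = 1455.1250 + 0.419 × 173.5000 = 1527.8215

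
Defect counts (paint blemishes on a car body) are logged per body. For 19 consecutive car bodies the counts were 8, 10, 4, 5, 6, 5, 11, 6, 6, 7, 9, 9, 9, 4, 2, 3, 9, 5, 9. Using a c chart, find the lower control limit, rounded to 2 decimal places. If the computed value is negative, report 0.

0.00

c̄ = (8 + 10 + 4 + 5 + 6 + 5 + 11 + 6 + 6 + 7 + 9 + 9 + 9 + 4 + 2 + 3 + 9 + 5 + 9) / 19 = 127 / 19 = 6.6842
LCL = c̄ − 3√c̄ = 6.6842 − 3 × 2.5854 = -1.0719 → 0 (cannot be negative)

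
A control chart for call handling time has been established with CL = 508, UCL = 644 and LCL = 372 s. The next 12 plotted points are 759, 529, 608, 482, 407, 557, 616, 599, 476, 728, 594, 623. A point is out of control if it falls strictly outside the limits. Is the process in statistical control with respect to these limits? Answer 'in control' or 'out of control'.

Compare each point to [372, 644]: sample 1 = 759 > UCL; sample 10 = 728 > UCL.

out of control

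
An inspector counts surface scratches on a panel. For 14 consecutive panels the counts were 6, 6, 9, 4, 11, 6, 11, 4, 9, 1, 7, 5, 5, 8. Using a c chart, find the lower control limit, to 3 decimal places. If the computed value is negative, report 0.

0.000

c̄ = (6 + 6 + 9 + 4 + 11 + 6 + 11 + 4 + 9 + 1 + 7 + 5 + 5 + 8) / 14 = 92 / 14 = 6.5714
LCL = c̄ − 3√c̄ = 6.5714 − 3 × 2.5635 = -1.1190 → 0 (cannot be negative)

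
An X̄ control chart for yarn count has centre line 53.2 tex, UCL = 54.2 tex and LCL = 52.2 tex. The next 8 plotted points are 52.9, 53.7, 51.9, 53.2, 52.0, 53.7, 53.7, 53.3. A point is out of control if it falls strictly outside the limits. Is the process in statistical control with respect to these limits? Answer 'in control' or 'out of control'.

Compare each point to [52.2, 54.2]: sample 3 = 51.9 < LCL; sample 5 = 52.0 < LCL.

out of control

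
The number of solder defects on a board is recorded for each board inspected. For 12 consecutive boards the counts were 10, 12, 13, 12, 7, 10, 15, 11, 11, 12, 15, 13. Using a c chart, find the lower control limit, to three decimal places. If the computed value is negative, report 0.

c̄ = (10 + 12 + 13 + 12 + 7 + 10 + 15 + 11 + 11 + 12 + 15 + 13) / 12 = 141 / 12 = 11.7500
LCL = c̄ − 3√c̄ = 11.7500 − 3 × 3.4278 = 1.4665

1.467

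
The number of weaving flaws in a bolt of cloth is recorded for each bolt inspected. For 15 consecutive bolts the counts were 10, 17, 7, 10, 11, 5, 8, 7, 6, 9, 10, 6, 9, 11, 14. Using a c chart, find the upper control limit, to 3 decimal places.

c̄ = (10 + 17 + 7 + 10 + 11 + 5 + 8 + 7 + 6 + 9 + 10 + 6 + 9 + 11 + 14) / 15 = 140 / 15 = 9.3333
UCL = c̄ + 3√c̄ = 9.3333 + 3 × √9.3333 = 9.3333 + 3 × 3.0551 = 18.4985

18.498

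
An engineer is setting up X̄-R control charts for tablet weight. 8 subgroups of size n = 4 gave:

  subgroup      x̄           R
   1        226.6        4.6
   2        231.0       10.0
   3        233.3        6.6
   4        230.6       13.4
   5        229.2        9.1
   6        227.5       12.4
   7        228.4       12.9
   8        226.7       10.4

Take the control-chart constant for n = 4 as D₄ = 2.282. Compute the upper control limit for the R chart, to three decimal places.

22.649

R̄ = (4.6 + 10.0 + 6.6 + 13.4 + 9.1 + 12.4 + 12.9 + 10.4) / 8 = 79.4000 / 8 = 9.9250
UCL_R = D₄·R̄ = 2.282 × 9.9250 = 22.6489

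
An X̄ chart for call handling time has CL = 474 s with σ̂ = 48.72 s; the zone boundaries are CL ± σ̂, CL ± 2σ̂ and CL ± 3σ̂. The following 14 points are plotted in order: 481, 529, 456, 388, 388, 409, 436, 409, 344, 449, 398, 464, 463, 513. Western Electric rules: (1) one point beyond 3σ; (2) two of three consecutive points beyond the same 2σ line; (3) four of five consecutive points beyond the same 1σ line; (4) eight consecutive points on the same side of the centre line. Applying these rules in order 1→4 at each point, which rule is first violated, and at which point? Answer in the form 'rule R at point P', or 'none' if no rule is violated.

Zone of each point (C = within 1σ̂, B = 1σ̂–2σ̂, A = 2σ̂–3σ̂, * = beyond 3σ̂; sign = side of CL): 1:+C, 2:+B, 3:-C, 4:-B, 5:-B, 6:-B, 7:-C, 8:-B, 9:-A, 10:-C, 11:-B, 12:-C, 13:-C, 14:+C
Rule 3 (four of five consecutive points beyond the same 1σ limit) is satisfied at point 8.

rule 3 at point 8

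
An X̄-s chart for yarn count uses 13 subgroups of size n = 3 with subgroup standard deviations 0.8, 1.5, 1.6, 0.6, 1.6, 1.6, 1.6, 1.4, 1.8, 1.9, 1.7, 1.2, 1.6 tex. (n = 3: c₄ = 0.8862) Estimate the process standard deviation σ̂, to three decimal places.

1.641

s̄ = (0.8 + 1.5 + 1.6 + 0.6 + 1.6 + 1.6 + 1.6 + 1.4 + 1.8 + 1.9 + 1.7 + 1.2 + 1.6) / 13 = 1.4538
σ̂ = s̄ / c₄ = 1.4538 / 0.8862 = 1.6405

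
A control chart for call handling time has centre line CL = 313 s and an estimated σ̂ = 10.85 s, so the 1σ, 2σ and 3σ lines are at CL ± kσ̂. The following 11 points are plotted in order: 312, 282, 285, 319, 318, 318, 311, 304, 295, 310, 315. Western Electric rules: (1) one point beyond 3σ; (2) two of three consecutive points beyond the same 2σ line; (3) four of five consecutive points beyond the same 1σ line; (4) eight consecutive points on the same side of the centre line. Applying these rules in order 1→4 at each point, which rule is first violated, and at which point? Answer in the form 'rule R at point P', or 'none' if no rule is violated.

rule 2 at point 3

Zone of each point (C = within 1σ̂, B = 1σ̂–2σ̂, A = 2σ̂–3σ̂, * = beyond 3σ̂; sign = side of CL): 1:-C, 2:-A, 3:-A, 4:+C, 5:+C, 6:+C, 7:-C, 8:-C, 9:-B, 10:-C, 11:+C
Rule 2 (two of three consecutive points beyond the same 2σ limit) is satisfied at point 3.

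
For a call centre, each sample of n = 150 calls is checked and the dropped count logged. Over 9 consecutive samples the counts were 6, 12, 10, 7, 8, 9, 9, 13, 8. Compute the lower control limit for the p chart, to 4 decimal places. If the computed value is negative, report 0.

p̄ = Σdᵢ / (k·n) = 82 / (9 × 150) = 0.06074
LCL = p̄ − 3·√(p̄(1−p̄)/n) = 0.06074 − 3 × 0.01950 = 0.00223

0.0022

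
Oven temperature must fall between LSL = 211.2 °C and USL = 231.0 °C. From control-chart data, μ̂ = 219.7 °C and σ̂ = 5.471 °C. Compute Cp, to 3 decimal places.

Cp = (USL − LSL) / (6σ̂) = (231.0 − 211.2) / (6 × 5.471) = 19.8000 / 32.8260 = 0.6032

0.603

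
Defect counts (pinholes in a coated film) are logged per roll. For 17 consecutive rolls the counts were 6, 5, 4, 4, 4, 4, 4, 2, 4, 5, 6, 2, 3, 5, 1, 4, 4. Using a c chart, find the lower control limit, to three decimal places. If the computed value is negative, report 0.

0.000

c̄ = (6 + 5 + 4 + 4 + 4 + 4 + 4 + 2 + 4 + 5 + 6 + 2 + 3 + 5 + 1 + 4 + 4) / 17 = 67 / 17 = 3.9412
LCL = c̄ − 3√c̄ = 3.9412 − 3 × 1.9852 = -2.0145 → 0 (cannot be negative)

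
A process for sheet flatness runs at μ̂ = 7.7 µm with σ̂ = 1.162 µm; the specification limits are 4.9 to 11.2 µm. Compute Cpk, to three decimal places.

Cpu = (USL − μ̂) / (3σ̂) = (11.2 − 7.7) / (3 × 1.162) = 1.0040; Cpl = (μ̂ − LSL) / (3σ̂) = (7.7 − 4.9) / (3 × 1.162) = 0.8032; Cpk = min(Cpu, Cpl) = 0.8032

0.803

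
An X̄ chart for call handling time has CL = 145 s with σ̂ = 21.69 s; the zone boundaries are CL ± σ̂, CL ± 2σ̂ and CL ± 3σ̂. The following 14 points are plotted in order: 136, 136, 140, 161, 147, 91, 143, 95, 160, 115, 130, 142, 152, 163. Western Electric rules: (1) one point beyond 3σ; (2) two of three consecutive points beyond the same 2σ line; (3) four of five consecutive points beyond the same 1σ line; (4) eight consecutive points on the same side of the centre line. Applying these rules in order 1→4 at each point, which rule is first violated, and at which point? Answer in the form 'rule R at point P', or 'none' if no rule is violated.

rule 2 at point 8

Zone of each point (C = within 1σ̂, B = 1σ̂–2σ̂, A = 2σ̂–3σ̂, * = beyond 3σ̂; sign = side of CL): 1:-C, 2:-C, 3:-C, 4:+C, 5:+C, 6:-A, 7:-C, 8:-A, 9:+C, 10:-B, 11:-C, 12:-C, 13:+C, 14:+C
Rule 2 (two of three consecutive points beyond the same 2σ limit) is satisfied at point 8.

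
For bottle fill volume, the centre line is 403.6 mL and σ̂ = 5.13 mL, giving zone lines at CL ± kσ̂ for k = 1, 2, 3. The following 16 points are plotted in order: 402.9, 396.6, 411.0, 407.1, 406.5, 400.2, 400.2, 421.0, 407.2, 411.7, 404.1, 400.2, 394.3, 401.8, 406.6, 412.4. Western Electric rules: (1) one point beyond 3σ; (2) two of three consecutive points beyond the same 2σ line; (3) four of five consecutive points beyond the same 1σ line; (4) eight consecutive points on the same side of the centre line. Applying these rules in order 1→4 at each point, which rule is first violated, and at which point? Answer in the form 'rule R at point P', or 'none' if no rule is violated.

rule 1 at point 8

Zone of each point (C = within 1σ̂, B = 1σ̂–2σ̂, A = 2σ̂–3σ̂, * = beyond 3σ̂; sign = side of CL): 1:-C, 2:-B, 3:+B, 4:+C, 5:+C, 6:-C, 7:-C, 8:+*, 9:+C, 10:+B, 11:+C, 12:-C, 13:-B, 14:-C, 15:+C, 16:+B
Rule 1 (one point beyond the 3σ limits) is satisfied at point 8.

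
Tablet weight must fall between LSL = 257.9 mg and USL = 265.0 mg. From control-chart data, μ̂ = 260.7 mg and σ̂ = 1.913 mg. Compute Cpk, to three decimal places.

Cpu = (USL − μ̂) / (3σ̂) = (265.0 − 260.7) / (3 × 1.913) = 0.7493; Cpl = (μ̂ − LSL) / (3σ̂) = (260.7 − 257.9) / (3 × 1.913) = 0.4879; Cpk = min(Cpu, Cpl) = 0.4879

0.488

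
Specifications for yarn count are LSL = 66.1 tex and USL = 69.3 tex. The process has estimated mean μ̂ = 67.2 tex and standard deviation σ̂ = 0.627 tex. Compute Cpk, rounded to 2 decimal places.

Cpu = (USL − μ̂) / (3σ̂) = (69.3 − 67.2) / (3 × 0.627) = 1.1164; Cpl = (μ̂ − LSL) / (3σ̂) = (67.2 − 66.1) / (3 × 0.627) = 0.5848; Cpk = min(Cpu, Cpl) = 0.5848

0.58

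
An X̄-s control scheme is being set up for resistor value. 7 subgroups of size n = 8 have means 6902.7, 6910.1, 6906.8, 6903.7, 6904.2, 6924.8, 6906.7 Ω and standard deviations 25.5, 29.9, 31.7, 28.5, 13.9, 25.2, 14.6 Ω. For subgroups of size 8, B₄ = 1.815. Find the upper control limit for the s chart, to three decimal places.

43.897

s̄ = (25.5 + 29.9 + 31.7 + 28.5 + 13.9 + 25.2 + 14.6) / 7 = 24.1857
UCL_s = B₄·s̄ = 1.815 × 24.1857 = 43.8971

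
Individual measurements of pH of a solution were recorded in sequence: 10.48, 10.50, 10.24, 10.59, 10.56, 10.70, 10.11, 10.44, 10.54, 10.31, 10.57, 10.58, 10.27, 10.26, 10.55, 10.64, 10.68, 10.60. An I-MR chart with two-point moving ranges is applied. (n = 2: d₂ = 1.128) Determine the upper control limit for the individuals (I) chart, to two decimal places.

X̄ = (10.48 + 10.50 + 10.24 + 10.59 + 10.56 + 10.70 + 10.11 + 10.44 + 10.54 + 10.31 + 10.57 + 10.58 + 10.27 + 10.26 + 10.55 + 10.64 + 10.68 + 10.60) / 18 = 10.4789
Moving ranges: 0.02, 0.26, 0.35, 0.03, 0.14, 0.59, 0.33, 0.10, 0.23, 0.26, 0.01, 0.31, 0.01, 0.29, 0.09, 0.04, 0.08; M̄R̄ = 3.1400 / 17 = 0.1847
UCL = X̄ + 3·M̄R̄/d₂ = 10.4789 + 3 × 0.1847 / 1.128 = 10.9701

10.97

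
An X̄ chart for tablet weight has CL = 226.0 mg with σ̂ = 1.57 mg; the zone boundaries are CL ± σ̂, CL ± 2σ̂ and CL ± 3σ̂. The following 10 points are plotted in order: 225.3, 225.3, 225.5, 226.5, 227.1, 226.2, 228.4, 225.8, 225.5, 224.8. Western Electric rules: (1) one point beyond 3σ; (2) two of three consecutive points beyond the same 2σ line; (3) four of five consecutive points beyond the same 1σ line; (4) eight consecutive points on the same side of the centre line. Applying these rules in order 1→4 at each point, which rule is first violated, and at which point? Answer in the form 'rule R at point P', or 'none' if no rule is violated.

none

Zone of each point (C = within 1σ̂, B = 1σ̂–2σ̂, A = 2σ̂–3σ̂, * = beyond 3σ̂; sign = side of CL): 1:-C, 2:-C, 3:-C, 4:+C, 5:+C, 6:+C, 7:+B, 8:-C, 9:-C, 10:-C
No rule fires across all 10 points.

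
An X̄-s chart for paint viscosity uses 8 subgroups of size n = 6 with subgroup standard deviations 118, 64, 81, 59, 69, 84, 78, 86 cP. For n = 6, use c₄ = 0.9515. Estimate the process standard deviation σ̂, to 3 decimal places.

s̄ = (118 + 64 + 81 + 59 + 69 + 84 + 78 + 86) / 8 = 79.8750
σ̂ = s̄ / c₄ = 79.8750 / 0.9515 = 83.9464

83.946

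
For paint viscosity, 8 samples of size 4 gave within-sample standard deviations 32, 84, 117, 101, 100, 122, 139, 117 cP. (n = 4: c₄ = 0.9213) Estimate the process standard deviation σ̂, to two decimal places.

s̄ = (32 + 84 + 117 + 101 + 100 + 122 + 139 + 117) / 8 = 101.5000
σ̂ = s̄ / c₄ = 101.5000 / 0.9213 = 110.1704

110.17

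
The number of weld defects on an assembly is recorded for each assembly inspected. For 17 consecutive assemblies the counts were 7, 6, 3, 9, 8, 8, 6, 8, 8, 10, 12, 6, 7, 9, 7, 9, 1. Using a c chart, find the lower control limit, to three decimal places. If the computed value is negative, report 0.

c̄ = (7 + 6 + 3 + 9 + 8 + 8 + 6 + 8 + 8 + 10 + 12 + 6 + 7 + 9 + 7 + 9 + 1) / 17 = 124 / 17 = 7.2941
LCL = c̄ − 3√c̄ = 7.2941 − 3 × 2.7008 = -0.8082 → 0 (cannot be negative)

0.000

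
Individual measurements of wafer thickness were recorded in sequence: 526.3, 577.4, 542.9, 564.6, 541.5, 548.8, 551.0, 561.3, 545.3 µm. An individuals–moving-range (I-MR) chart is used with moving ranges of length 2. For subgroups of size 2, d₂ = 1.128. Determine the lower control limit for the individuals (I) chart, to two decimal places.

X̄ = (526.3 + 577.4 + 542.9 + 564.6 + 541.5 + 548.8 + 551.0 + 561.3 + 545.3) / 9 = 551.0111
Moving ranges: 51.1, 34.5, 21.7, 23.1, 7.3, 2.2, 10.3, 16.0; M̄R̄ = 166.2000 / 8 = 20.7750
LCL = X̄ − 3·M̄R̄/d₂ = 551.0111 − 3 × 20.7750 / 1.128 = 495.7585

495.76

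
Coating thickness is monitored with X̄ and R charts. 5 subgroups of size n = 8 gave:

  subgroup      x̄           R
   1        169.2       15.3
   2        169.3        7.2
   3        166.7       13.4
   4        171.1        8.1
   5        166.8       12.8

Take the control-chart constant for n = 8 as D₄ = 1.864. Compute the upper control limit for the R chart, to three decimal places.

21.175

R̄ = (15.3 + 7.2 + 13.4 + 8.1 + 12.8) / 5 = 56.8000 / 5 = 11.3600
UCL_R = D₄·R̄ = 1.864 × 11.3600 = 21.1750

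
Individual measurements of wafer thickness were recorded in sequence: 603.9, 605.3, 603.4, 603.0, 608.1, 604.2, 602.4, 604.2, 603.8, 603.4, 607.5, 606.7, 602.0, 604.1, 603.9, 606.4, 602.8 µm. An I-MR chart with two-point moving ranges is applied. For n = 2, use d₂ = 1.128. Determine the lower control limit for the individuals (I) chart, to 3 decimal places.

598.583

X̄ = (603.9 + 605.3 + 603.4 + 603.0 + 608.1 + 604.2 + 602.4 + 604.2 + 603.8 + 603.4 + 607.5 + 606.7 + 602.0 + 604.1 + 603.9 + 606.4 + 602.8) / 17 = 604.4176
Moving ranges: 1.4, 1.9, 0.4, 5.1, 3.9, 1.8, 1.8, 0.4, 0.4, 4.1, 0.8, 4.7, 2.1, 0.2, 2.5, 3.6; M̄R̄ = 35.1000 / 16 = 2.1938
LCL = X̄ − 3·M̄R̄/d₂ = 604.4176 − 3 × 2.1938 / 1.128 = 598.5832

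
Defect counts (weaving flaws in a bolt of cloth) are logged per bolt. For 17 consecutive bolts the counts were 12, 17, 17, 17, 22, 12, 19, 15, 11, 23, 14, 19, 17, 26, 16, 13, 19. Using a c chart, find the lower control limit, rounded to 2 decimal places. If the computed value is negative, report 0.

c̄ = (12 + 17 + 17 + 17 + 22 + 12 + 19 + 15 + 11 + 23 + 14 + 19 + 17 + 26 + 16 + 13 + 19) / 17 = 289 / 17 = 17.0000
LCL = c̄ − 3√c̄ = 17.0000 − 3 × 4.1231 = 4.6307

4.63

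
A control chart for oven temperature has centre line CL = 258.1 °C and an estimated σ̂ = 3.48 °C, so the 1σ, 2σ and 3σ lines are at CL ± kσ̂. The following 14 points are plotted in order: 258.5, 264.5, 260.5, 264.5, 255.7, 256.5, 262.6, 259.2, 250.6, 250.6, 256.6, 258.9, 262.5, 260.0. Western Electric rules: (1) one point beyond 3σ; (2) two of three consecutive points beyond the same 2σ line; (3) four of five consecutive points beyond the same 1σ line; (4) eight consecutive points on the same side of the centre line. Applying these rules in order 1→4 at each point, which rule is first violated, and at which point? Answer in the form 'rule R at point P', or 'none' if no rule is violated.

Zone of each point (C = within 1σ̂, B = 1σ̂–2σ̂, A = 2σ̂–3σ̂, * = beyond 3σ̂; sign = side of CL): 1:+C, 2:+B, 3:+C, 4:+B, 5:-C, 6:-C, 7:+B, 8:+C, 9:-A, 10:-A, 11:-C, 12:+C, 13:+B, 14:+C
Rule 2 (two of three consecutive points beyond the same 2σ limit) is satisfied at point 10.

rule 2 at point 10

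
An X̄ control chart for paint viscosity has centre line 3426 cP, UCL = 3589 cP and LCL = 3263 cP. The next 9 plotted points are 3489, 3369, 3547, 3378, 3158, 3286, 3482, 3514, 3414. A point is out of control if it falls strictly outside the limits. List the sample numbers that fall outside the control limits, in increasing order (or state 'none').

Compare each point to [3263, 3589]: sample 5 = 3158 < LCL.

5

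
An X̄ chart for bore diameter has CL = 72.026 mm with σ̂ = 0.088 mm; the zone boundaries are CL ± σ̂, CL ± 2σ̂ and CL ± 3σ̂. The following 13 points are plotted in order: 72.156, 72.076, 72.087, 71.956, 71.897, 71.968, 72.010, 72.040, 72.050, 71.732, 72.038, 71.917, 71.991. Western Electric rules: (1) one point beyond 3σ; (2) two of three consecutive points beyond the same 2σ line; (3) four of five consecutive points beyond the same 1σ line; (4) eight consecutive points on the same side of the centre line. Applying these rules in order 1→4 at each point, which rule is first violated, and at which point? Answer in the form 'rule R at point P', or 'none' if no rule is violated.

Zone of each point (C = within 1σ̂, B = 1σ̂–2σ̂, A = 2σ̂–3σ̂, * = beyond 3σ̂; sign = side of CL): 1:+B, 2:+C, 3:+C, 4:-C, 5:-B, 6:-C, 7:-C, 8:+C, 9:+C, 10:-*, 11:+C, 12:-B, 13:-C
Rule 1 (one point beyond the 3σ limits) is satisfied at point 10.

rule 1 at point 10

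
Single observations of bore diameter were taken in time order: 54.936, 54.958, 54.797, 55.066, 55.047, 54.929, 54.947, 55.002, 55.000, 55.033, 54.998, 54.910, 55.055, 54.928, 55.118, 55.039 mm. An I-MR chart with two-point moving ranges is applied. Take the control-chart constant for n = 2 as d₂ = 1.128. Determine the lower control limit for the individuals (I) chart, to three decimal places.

X̄ = (54.936 + 54.958 + 54.797 + 55.066 + 55.047 + 54.929 + 54.947 + 55.002 + 55.000 + 55.033 + 54.998 + 54.910 + 55.055 + 54.928 + 55.118 + 55.039) / 16 = 54.9852
Moving ranges: 0.022, 0.161, 0.269, 0.019, 0.118, 0.018, 0.055, 0.002, 0.033, 0.035, 0.088, 0.145, 0.127, 0.190, 0.079; M̄R̄ = 1.3610 / 15 = 0.0907
LCL = X̄ − 3·M̄R̄/d₂ = 54.9852 − 3 × 0.0907 / 1.128 = 54.7439

54.744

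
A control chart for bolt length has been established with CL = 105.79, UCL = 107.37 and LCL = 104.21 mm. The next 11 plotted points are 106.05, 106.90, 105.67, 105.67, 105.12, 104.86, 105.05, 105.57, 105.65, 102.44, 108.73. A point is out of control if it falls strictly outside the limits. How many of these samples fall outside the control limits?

Compare each point to [104.21, 107.37]: sample 10 = 102.44 < LCL; sample 11 = 108.73 > UCL.

2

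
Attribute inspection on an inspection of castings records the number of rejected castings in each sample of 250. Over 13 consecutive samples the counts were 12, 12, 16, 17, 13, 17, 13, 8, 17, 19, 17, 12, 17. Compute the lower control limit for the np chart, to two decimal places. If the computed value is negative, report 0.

p̄ = Σdᵢ / (k·n) = 190 / (13 × 250) = 0.05846
LCL = np̄ − 3·√(np̄(1−p̄)) = 14.6154 − 3 × 3.7096 = 3.4867

3.49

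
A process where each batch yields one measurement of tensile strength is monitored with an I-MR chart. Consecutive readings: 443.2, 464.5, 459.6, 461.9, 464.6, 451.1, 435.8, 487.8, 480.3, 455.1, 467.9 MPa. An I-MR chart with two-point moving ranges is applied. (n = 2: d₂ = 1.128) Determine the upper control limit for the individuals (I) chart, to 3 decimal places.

502.961

X̄ = (443.2 + 464.5 + 459.6 + 461.9 + 464.6 + 451.1 + 435.8 + 487.8 + 480.3 + 455.1 + 467.9) / 11 = 461.0727
Moving ranges: 21.3, 4.9, 2.3, 2.7, 13.5, 15.3, 52.0, 7.5, 25.2, 12.8; M̄R̄ = 157.5000 / 10 = 15.7500
UCL = X̄ + 3·M̄R̄/d₂ = 461.0727 + 3 × 15.7500 / 1.128 = 502.9610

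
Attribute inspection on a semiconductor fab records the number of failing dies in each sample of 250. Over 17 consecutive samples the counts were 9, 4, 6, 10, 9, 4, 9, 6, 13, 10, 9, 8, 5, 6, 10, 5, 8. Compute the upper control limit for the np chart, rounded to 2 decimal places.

p̄ = Σdᵢ / (k·n) = 131 / (17 × 250) = 0.03082
UCL = np̄ + 3·√(np̄(1−p̄)) = 7.7059 + 3 × √(7.7059×0.96918) = 7.7059 + 3 × 2.7328 = 15.9044

15.90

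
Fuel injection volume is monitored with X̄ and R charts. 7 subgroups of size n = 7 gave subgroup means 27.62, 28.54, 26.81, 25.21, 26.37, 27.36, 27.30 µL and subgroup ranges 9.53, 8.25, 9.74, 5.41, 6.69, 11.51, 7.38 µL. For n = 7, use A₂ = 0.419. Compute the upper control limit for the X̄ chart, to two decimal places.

X̄̄ = (27.62 + 28.54 + 26.81 + 25.21 + 26.37 + 27.36 + 27.30) / 7 = 189.2100 / 7 = 27.0300
R̄ = (9.53 + 8.25 + 9.74 + 5.41 + 6.69 + 11.51 + 7.38) / 7 = 58.5100 / 7 = 8.3586
UCL = X̄̄ + A₂·R̄ = 27.0300 + 0.419 × 8.3586 = 30.5322

30.53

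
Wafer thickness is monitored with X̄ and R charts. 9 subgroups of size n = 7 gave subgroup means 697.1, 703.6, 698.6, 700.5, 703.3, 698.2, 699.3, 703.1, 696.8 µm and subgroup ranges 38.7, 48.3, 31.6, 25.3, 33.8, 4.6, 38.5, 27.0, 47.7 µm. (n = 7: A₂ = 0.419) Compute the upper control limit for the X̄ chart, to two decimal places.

713.81

X̄̄ = (697.1 + 703.6 + 698.6 + 700.5 + 703.3 + 698.2 + 699.3 + 703.1 + 696.8) / 9 = 6300.5000 / 9 = 700.0556
R̄ = (38.7 + 48.3 + 31.6 + 25.3 + 33.8 + 4.6 + 38.5 + 27.0 + 47.7) / 9 = 295.5000 / 9 = 32.8333
UCL = X̄̄ + A₂·R̄ = 700.0556 + 0.419 × 32.8333 = 713.8127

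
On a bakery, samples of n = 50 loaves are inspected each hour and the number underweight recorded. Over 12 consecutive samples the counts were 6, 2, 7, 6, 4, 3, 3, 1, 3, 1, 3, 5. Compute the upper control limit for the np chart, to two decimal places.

9.20

p̄ = Σdᵢ / (k·n) = 44 / (12 × 50) = 0.07333
UCL = np̄ + 3·√(np̄(1−p̄)) = 3.6667 + 3 × √(3.6667×0.92667) = 3.6667 + 3 × 1.8433 = 9.1966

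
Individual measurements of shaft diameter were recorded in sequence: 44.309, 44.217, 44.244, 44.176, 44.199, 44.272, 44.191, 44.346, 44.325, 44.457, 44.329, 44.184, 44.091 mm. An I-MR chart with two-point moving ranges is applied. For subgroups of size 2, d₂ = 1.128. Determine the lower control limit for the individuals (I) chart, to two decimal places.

X̄ = (44.309 + 44.217 + 44.244 + 44.176 + 44.199 + 44.272 + 44.191 + 44.346 + 44.325 + 44.457 + 44.329 + 44.184 + 44.091) / 13 = 44.2569
Moving ranges: 0.092, 0.027, 0.068, 0.023, 0.073, 0.081, 0.155, 0.021, 0.132, 0.128, 0.145, 0.093; M̄R̄ = 1.0380 / 12 = 0.0865
LCL = X̄ − 3·M̄R̄/d₂ = 44.2569 − 3 × 0.0865 / 1.128 = 44.0269

44.03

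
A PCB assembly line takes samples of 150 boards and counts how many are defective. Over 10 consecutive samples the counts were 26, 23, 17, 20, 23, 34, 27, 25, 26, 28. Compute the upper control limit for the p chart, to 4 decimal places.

p̄ = Σdᵢ / (k·n) = 249 / (10 × 150) = 0.16600
UCL = p̄ + 3·√(p̄(1−p̄)/n) = 0.16600 + 3 × √(0.16600×0.83400/150) = 0.16600 + 3 × 0.03038 = 0.25714

0.2571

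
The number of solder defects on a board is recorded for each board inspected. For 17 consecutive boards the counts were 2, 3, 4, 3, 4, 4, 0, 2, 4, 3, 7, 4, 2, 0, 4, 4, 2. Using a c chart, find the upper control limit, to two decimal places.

c̄ = (2 + 3 + 4 + 3 + 4 + 4 + 0 + 2 + 4 + 3 + 7 + 4 + 2 + 0 + 4 + 4 + 2) / 17 = 52 / 17 = 3.0588
UCL = c̄ + 3√c̄ = 3.0588 + 3 × √3.0588 = 3.0588 + 3 × 1.7489 = 8.3057

8.31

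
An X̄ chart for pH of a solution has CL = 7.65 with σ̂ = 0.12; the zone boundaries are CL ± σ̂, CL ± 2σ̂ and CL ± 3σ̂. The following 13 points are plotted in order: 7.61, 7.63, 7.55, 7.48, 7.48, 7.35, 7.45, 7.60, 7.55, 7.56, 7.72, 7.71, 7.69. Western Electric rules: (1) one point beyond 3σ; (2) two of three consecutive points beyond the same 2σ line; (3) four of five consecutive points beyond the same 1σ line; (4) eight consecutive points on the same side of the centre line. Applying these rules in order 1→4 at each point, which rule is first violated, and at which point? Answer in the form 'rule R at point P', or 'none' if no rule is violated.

rule 3 at point 7

Zone of each point (C = within 1σ̂, B = 1σ̂–2σ̂, A = 2σ̂–3σ̂, * = beyond 3σ̂; sign = side of CL): 1:-C, 2:-C, 3:-C, 4:-B, 5:-B, 6:-A, 7:-B, 8:-C, 9:-C, 10:-C, 11:+C, 12:+C, 13:+C
Rule 3 (four of five consecutive points beyond the same 1σ limit) is satisfied at point 7.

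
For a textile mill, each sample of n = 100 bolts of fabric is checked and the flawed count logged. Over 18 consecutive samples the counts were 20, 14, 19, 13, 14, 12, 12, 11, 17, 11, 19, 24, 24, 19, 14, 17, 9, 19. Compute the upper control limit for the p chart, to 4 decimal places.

0.2700

p̄ = Σdᵢ / (k·n) = 288 / (18 × 100) = 0.16000
UCL = p̄ + 3·√(p̄(1−p̄)/n) = 0.16000 + 3 × √(0.16000×0.84000/100) = 0.16000 + 3 × 0.03666 = 0.26998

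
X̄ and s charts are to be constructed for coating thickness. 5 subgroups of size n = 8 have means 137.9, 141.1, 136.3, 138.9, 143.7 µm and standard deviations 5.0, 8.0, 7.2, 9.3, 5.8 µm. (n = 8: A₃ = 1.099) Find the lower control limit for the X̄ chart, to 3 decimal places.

X̄̄ = (137.9 + 141.1 + 136.3 + 138.9 + 143.7) / 5 = 139.5800
s̄ = (5.0 + 8.0 + 7.2 + 9.3 + 5.8) / 5 = 7.0600
LCL = X̄̄ − A₃·s̄ = 139.5800 − 1.099 × 7.0600 = 131.8211

131.821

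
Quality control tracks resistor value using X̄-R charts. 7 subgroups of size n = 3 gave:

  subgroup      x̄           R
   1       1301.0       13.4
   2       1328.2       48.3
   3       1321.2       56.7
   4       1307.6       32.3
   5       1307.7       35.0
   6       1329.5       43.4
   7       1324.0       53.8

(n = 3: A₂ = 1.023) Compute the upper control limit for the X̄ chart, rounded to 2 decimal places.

1358.37

X̄̄ = (1301.0 + 1328.2 + 1321.2 + 1307.6 + 1307.7 + 1329.5 + 1324.0) / 7 = 9219.2000 / 7 = 1317.0286
R̄ = (13.4 + 48.3 + 56.7 + 32.3 + 35.0 + 43.4 + 53.8) / 7 = 282.9000 / 7 = 40.4143
UCL = X̄̄ + A₂·R̄ = 1317.0286 + 1.023 × 40.4143 = 1358.3724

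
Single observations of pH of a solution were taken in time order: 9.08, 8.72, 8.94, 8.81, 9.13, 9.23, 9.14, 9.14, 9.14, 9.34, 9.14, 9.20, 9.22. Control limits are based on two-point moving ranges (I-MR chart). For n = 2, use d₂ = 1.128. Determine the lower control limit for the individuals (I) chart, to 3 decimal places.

8.718

X̄ = (9.08 + 8.72 + 8.94 + 8.81 + 9.13 + 9.23 + 9.14 + 9.14 + 9.14 + 9.34 + 9.14 + 9.20 + 9.22) / 13 = 9.0946
Moving ranges: 0.36, 0.22, 0.13, 0.32, 0.10, 0.09, 0.00, 0.00, 0.20, 0.20, 0.06, 0.02; M̄R̄ = 1.7000 / 12 = 0.1417
LCL = X̄ − 3·M̄R̄/d₂ = 9.0946 − 3 × 0.1417 / 1.128 = 8.7178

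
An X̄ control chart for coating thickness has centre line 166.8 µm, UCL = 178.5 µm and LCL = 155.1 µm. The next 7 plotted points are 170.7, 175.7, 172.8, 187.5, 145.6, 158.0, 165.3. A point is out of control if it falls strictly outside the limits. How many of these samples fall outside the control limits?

Compare each point to [155.1, 178.5]: sample 4 = 187.5 > UCL; sample 5 = 145.6 < LCL.

2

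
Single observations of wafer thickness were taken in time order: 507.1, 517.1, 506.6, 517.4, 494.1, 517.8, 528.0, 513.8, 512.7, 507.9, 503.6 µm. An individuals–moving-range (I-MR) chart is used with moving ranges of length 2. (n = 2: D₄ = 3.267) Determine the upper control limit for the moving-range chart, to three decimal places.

36.884

Moving ranges: 10.0, 10.5, 10.8, 23.3, 23.7, 10.2, 14.2, 1.1, 4.8, 4.3; M̄R̄ = 112.9000 / 10 = 11.2900
UCL_MR = D₄·M̄R̄ = 3.267 × 11.2900 = 36.8844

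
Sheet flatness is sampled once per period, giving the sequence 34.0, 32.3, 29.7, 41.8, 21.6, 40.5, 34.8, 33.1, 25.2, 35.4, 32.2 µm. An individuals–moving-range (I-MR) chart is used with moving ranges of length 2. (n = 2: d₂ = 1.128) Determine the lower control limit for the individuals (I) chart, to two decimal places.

X̄ = (34.0 + 32.3 + 29.7 + 41.8 + 21.6 + 40.5 + 34.8 + 33.1 + 25.2 + 35.4 + 32.2) / 11 = 32.7818
Moving ranges: 1.7, 2.6, 12.1, 20.2, 18.9, 5.7, 1.7, 7.9, 10.2, 3.2; M̄R̄ = 84.2000 / 10 = 8.4200
LCL = X̄ − 3·M̄R̄/d₂ = 32.7818 − 3 × 8.4200 / 1.128 = 10.3882

10.39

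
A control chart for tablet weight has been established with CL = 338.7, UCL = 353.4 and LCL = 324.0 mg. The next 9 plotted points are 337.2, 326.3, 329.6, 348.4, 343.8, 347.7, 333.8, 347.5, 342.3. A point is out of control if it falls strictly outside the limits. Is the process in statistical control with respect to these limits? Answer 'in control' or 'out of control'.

All 9 points lie within [324.0, 353.4].

in control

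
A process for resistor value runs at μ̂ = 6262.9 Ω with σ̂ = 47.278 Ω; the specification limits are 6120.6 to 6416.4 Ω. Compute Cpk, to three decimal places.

1.003

Cpu = (USL − μ̂) / (3σ̂) = (6416.4 − 6262.9) / (3 × 47.278) = 1.0823; Cpl = (μ̂ − LSL) / (3σ̂) = (6262.9 − 6120.6) / (3 × 47.278) = 1.0033; Cpk = min(Cpu, Cpl) = 1.0033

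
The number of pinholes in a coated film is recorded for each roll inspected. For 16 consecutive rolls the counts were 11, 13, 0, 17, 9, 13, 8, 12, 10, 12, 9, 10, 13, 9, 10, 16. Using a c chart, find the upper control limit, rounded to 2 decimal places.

20.59

c̄ = (11 + 13 + 0 + 17 + 9 + 13 + 8 + 12 + 10 + 12 + 9 + 10 + 13 + 9 + 10 + 16) / 16 = 172 / 16 = 10.7500
UCL = c̄ + 3√c̄ = 10.7500 + 3 × √10.7500 = 10.7500 + 3 × 3.2787 = 20.5862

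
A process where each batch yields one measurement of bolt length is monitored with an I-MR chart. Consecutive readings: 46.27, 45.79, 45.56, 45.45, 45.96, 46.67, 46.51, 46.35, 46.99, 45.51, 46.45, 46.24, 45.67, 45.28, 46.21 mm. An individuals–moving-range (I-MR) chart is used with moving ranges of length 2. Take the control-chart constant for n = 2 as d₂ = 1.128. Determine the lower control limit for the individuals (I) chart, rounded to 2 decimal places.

X̄ = (46.27 + 45.79 + 45.56 + 45.45 + 45.96 + 46.67 + 46.51 + 46.35 + 46.99 + 45.51 + 46.45 + 46.24 + 45.67 + 45.28 + 46.21) / 15 = 46.0607
Moving ranges: 0.48, 0.23, 0.11, 0.51, 0.71, 0.16, 0.16, 0.64, 1.48, 0.94, 0.21, 0.57, 0.39, 0.93; M̄R̄ = 7.5200 / 14 = 0.5371
LCL = X̄ − 3·M̄R̄/d₂ = 46.0607 − 3 × 0.5371 / 1.128 = 44.6321

44.63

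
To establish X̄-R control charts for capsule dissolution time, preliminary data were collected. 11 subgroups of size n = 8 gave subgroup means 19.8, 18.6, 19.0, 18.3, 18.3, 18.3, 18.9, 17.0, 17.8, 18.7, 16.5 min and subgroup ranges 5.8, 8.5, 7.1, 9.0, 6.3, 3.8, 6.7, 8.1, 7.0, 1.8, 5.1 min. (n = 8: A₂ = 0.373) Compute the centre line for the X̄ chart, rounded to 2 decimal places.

X̄̄ = (19.8 + 18.6 + 19.0 + 18.3 + 18.3 + 18.3 + 18.9 + 17.0 + 17.8 + 18.7 + 16.5) / 11 = 201.2000 / 11 = 18.2909
CL = X̄̄ = 18.2909

18.29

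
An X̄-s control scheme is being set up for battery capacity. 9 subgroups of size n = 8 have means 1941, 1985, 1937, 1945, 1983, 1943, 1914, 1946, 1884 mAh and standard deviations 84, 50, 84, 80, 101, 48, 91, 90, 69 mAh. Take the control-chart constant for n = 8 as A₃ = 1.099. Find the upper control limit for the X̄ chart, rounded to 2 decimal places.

2027.11

X̄̄ = (1941 + 1985 + 1937 + 1945 + 1983 + 1943 + 1914 + 1946 + 1884) / 9 = 1942.0000
s̄ = (84 + 50 + 84 + 80 + 101 + 48 + 91 + 90 + 69) / 9 = 77.4444
UCL = X̄̄ + A₃·s̄ = 1942.0000 + 1.099 × 77.4444 = 2027.1114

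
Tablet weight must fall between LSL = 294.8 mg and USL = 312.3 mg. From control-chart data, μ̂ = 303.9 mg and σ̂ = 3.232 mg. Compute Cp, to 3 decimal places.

0.902

Cp = (USL − LSL) / (6σ̂) = (312.3 − 294.8) / (6 × 3.232) = 17.5000 / 19.3920 = 0.9024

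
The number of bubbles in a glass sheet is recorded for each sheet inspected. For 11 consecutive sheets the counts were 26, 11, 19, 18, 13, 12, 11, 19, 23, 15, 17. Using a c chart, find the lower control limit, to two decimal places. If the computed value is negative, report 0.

c̄ = (26 + 11 + 19 + 18 + 13 + 12 + 11 + 19 + 23 + 15 + 17) / 11 = 184 / 11 = 16.7273
LCL = c̄ − 3√c̄ = 16.7273 − 3 × 4.0899 = 4.4576

4.46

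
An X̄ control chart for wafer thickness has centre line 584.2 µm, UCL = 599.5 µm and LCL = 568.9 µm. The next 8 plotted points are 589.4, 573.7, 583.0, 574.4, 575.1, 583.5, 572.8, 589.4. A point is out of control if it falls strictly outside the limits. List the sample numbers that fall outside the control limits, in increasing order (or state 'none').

none

All 8 points lie within [568.9, 599.5].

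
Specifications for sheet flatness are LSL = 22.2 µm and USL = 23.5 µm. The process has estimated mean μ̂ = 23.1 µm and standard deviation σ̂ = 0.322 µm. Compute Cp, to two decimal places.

Cp = (USL − LSL) / (6σ̂) = (23.5 − 22.2) / (6 × 0.322) = 1.3000 / 1.9320 = 0.6729

0.67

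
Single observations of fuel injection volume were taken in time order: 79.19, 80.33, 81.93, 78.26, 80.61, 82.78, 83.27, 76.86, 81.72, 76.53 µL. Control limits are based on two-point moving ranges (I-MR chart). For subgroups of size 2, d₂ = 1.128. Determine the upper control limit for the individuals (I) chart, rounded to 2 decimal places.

X̄ = (79.19 + 80.33 + 81.93 + 78.26 + 80.61 + 82.78 + 83.27 + 76.86 + 81.72 + 76.53) / 10 = 80.1480
Moving ranges: 1.14, 1.60, 3.67, 2.35, 2.17, 0.49, 6.41, 4.86, 5.19; M̄R̄ = 27.8800 / 9 = 3.0978
UCL = X̄ + 3·M̄R̄/d₂ = 80.1480 + 3 × 3.0978 / 1.128 = 88.3868

88.39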